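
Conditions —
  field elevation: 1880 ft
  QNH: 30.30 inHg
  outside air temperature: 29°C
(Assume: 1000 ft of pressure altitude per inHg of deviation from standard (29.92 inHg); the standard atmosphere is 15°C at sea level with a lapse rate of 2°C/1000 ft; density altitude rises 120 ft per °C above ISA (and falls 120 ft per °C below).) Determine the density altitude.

3540 ft

Pressure altitude = 1880 + (29.92 − 30.30) × 1000 = 1880 + (-380) = 1500 ft.
ISA temperature at 1500 ft = 15 − 2 × (1500/1000) = 12°C.
ISA deviation = 29 − 12 = +17°C.
Density altitude = 1500 + 120 × (17) = 3540 ft.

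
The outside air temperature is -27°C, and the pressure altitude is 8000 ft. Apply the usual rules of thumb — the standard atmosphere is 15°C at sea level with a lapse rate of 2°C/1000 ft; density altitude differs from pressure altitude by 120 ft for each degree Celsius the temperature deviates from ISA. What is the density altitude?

4880 ft

ISA temperature at 8000 ft = 15 − 2 × (8000/1000) = -1°C.
ISA deviation = -27 − (-1) = -26°C.
Density altitude = 8000 + 120 × (-26) = 8000 + (-3120) = 4880 ft.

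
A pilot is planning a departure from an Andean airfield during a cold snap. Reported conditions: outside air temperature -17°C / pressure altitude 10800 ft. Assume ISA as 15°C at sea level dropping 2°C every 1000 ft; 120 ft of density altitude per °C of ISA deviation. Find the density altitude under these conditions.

9552 ft

ISA temperature at 10800 ft = 15 − 2 × (10800/1000) = -6.6°C.
ISA deviation = -17 − (-6.6) = -10.4°C.
Density altitude = 10800 + 120 × (-10.4) = 10800 + (-1248) = 9552 ft.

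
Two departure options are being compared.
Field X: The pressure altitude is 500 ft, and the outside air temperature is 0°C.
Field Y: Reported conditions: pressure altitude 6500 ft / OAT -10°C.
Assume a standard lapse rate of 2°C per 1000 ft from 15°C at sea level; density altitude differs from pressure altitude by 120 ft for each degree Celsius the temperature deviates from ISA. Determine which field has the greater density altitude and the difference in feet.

Field X: ISA temp = 14°C, deviation -14°C, DA = 500 + 120 × (-14) = -1180 ft.
Field Y: ISA temp = 2°C, deviation -12°C, DA = 6500 + 120 × (-12) = 5060 ft.
Field Y is higher by 5060 − (-1180) = 6240 ft.

Field Y by 6240 ft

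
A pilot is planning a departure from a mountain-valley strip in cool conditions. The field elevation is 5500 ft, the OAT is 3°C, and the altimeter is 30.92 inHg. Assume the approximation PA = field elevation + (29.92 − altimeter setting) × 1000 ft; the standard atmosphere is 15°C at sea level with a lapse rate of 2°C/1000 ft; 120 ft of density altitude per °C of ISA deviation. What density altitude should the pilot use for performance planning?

4140 ft

Pressure altitude = 5500 + (29.92 − 30.92) × 1000 = 5500 + (-1000) = 4500 ft.
ISA temperature at 4500 ft = 15 − 2 × (4500/1000) = 6°C.
ISA deviation = 3 − 6 = -3°C.
Density altitude = 4500 + 120 × (-3) = 4140 ft.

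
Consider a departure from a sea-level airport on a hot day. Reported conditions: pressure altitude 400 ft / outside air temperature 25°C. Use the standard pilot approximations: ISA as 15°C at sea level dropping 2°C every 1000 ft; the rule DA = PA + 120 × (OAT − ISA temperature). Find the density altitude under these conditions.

1696 ft

ISA temperature at 400 ft = 15 − 2 × (400/1000) = 14.2°C.
ISA deviation = 25 − 14.2 = +10.8°C.
Density altitude = 400 + 120 × (10.8) = 400 + (+1296) = 1696 ft.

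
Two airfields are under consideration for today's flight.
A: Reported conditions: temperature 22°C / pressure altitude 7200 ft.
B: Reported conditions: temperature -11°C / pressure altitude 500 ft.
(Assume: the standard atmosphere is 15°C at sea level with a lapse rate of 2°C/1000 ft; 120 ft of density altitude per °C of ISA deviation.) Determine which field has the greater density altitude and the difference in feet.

A: ISA temp = 0.6°C, deviation +21.4°C, DA = 7200 + 120 × 21.4 = 9768 ft.
B: ISA temp = 14°C, deviation -25°C, DA = 500 + 120 × (-25) = -2500 ft.
A is higher by 9768 − (-2500) = 12268 ft.

A by 12268 ft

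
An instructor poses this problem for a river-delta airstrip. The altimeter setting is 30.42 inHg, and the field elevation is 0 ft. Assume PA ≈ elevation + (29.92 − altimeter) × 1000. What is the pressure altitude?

-500 ft

Pressure correction = (29.92 − 30.42) × 1000 = -500 ft.
Pressure altitude = 0 + (-500) = -500 ft.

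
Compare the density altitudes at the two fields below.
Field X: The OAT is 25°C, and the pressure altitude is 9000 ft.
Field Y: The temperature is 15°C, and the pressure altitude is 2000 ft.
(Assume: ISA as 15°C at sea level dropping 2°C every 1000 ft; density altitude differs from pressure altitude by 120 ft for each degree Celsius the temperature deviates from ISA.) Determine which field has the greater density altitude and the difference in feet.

Field X by 9880 ft

Field X: ISA temp = -3°C, deviation +28°C, DA = 9000 + 120 × 28 = 12360 ft.
Field Y: ISA temp = 11°C, deviation +4°C, DA = 2000 + 120 × 4 = 2480 ft.
Field X is higher by 12360 − 2480 = 9880 ft.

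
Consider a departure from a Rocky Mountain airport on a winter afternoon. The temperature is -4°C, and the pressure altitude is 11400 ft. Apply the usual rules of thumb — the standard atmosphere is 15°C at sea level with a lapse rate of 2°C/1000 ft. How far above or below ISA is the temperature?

ISA temperature at 11400 ft = 15 − 2 × (11400/1000) = -7.8°C.
Deviation = OAT − ISA = -4 − (-7.8) = +3.8°C.

ISA+3.8°C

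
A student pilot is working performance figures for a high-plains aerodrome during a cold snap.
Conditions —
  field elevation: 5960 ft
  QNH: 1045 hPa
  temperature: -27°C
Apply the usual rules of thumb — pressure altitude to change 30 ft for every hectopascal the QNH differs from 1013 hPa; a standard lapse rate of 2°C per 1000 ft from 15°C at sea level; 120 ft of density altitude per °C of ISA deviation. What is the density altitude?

Pressure altitude = 5960 + (1013 − 1045) × 30 = 5960 + (-960) = 5000 ft.
ISA temperature at 5000 ft = 15 − 2 × (5000/1000) = 5°C.
ISA deviation = -27 − 5 = -32°C.
Density altitude = 5000 + 120 × (-32) = 1160 ft.

1160 ft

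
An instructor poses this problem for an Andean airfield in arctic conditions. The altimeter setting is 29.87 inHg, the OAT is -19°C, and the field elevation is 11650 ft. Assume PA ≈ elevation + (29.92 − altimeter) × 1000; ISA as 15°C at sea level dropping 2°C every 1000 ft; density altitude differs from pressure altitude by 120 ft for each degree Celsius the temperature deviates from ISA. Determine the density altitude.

Pressure altitude = 11650 + (29.92 − 29.87) × 1000 = 11650 + (+50) = 11700 ft.
ISA temperature at 11700 ft = 15 − 2 × (11700/1000) = -8.4°C.
ISA deviation = -19 − (-8.4) = -10.6°C.
Density altitude = 11700 + 120 × (-10.6) = 10428 ft.

10428 ft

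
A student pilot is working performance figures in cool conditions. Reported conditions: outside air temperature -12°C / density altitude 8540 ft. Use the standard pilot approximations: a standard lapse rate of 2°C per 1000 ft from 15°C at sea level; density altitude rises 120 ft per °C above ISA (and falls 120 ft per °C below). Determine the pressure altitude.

9500 ft

DA = PA + 120 × (OAT − (15 − 2·PA/1000)) = PA + 120·OAT − 1800 + 0.24·PA = 1.24·PA + 120·OAT − 1800.
So 1.24·PA = 8540 − 120 × (-12) + 1800 = 11780.
PA = 11780 / 1.24 = 9500 ft.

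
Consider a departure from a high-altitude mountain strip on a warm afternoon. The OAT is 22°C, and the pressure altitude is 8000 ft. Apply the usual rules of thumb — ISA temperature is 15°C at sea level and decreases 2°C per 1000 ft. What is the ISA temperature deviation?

ISA+23°C

ISA temperature at 8000 ft = 15 − 2 × (8000/1000) = -1°C.
Deviation = OAT − ISA = 22 − (-1) = +23°C.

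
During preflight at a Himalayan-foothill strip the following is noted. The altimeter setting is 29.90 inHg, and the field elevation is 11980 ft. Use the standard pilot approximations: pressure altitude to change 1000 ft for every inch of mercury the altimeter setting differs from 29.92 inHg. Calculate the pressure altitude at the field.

Pressure correction = (29.92 − 29.90) × 1000 = +20 ft.
Pressure altitude = 11980 + (+20) = 12000 ft.

12000 ft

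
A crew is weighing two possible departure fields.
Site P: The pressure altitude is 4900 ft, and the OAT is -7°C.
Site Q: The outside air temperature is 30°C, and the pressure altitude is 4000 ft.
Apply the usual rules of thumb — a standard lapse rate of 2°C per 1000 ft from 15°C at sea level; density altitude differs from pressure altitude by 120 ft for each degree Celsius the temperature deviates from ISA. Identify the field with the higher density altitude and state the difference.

Site P: ISA temp = 5.2°C, deviation -12.2°C, DA = 4900 + 120 × (-12.2) = 3436 ft.
Site Q: ISA temp = 7°C, deviation +23°C, DA = 4000 + 120 × 23 = 6760 ft.
Site Q is higher by 6760 − 3436 = 3324 ft.

Site Q by 3324 ft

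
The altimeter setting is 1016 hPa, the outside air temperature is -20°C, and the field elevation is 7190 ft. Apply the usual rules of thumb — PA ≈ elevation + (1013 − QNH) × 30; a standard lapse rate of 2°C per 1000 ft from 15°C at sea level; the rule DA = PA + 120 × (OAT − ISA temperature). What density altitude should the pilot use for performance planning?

Pressure altitude = 7190 + (1013 − 1016) × 30 = 7190 + (-90) = 7100 ft.
ISA temperature at 7100 ft = 15 − 2 × (7100/1000) = 0.8°C.
ISA deviation = -20 − 0.8 = -20.8°C.
Density altitude = 7100 + 120 × (-20.8) = 4604 ft.

4604 ft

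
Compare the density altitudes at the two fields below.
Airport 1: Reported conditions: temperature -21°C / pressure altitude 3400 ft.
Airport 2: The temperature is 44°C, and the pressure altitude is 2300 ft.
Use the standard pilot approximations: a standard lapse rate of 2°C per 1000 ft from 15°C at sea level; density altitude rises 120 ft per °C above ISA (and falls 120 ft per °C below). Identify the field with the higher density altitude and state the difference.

Airport 2 by 6436 ft

Airport 1: ISA temp = 8.2°C, deviation -29.2°C, DA = 3400 + 120 × (-29.2) = -104 ft.
Airport 2: ISA temp = 10.4°C, deviation +33.6°C, DA = 2300 + 120 × 33.6 = 6332 ft.
Airport 2 is higher by 6332 − (-104) = 6436 ft.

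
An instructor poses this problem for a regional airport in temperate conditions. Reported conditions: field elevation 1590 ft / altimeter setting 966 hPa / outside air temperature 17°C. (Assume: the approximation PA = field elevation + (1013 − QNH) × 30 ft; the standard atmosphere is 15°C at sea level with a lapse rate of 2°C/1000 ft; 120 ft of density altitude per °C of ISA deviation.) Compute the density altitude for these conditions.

3960 ft

Pressure altitude = 1590 + (1013 − 966) × 30 = 1590 + (+1410) = 3000 ft.
ISA temperature at 3000 ft = 15 − 2 × (3000/1000) = 9°C.
ISA deviation = 17 − 9 = +8°C.
Density altitude = 3000 + 120 × (8) = 3960 ft.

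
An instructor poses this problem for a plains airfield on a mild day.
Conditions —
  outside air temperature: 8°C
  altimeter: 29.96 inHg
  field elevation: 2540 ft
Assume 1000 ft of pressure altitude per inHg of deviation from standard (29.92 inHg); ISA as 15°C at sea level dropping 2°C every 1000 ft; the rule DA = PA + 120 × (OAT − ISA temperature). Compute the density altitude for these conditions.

Pressure altitude = 2540 + (29.92 − 29.96) × 1000 = 2540 + (-40) = 2500 ft.
ISA temperature at 2500 ft = 15 − 2 × (2500/1000) = 10°C.
ISA deviation = 8 − 10 = -2°C.
Density altitude = 2500 + 120 × (-2) = 2260 ft.

2260 ft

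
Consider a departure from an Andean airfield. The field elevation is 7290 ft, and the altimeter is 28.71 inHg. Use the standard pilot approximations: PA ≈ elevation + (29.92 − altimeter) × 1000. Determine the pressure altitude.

8500 ft

Pressure correction = (29.92 − 28.71) × 1000 = +1210 ft.
Pressure altitude = 7290 + (+1210) = 8500 ft.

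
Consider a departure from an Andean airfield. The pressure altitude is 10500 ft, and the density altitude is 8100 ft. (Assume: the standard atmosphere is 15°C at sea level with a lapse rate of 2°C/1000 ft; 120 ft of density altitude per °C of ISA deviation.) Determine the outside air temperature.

-26°C

Density altitude − pressure altitude = 8100 − 10500 = -2400 ft.
At 120 ft/°C that is an ISA deviation of -2400/120 = -20°C.
ISA temperature at 10500 ft = 15 − 2 × (10500/1000) = -6°C.
OAT = ISA + deviation = -6 + (-20) = -26°C.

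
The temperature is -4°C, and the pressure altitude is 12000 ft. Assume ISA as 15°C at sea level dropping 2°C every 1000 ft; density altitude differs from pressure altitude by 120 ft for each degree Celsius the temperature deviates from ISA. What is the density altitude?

ISA temperature at 12000 ft = 15 − 2 × (12000/1000) = -9°C.
ISA deviation = -4 − (-9) = +5°C.
Density altitude = 12000 + 120 × (5) = 12000 + (+600) = 12600 ft.

12600 ft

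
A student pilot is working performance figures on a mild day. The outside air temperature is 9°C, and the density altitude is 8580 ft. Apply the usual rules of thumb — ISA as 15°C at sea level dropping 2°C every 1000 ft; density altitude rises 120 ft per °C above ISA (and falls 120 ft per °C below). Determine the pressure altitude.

DA = PA + 120 × (OAT − (15 − 2·PA/1000)) = PA + 120·OAT − 1800 + 0.24·PA = 1.24·PA + 120·OAT − 1800.
So 1.24·PA = 8580 − 120 × 9 + 1800 = 9300.
PA = 9300 / 1.24 = 7500 ft.

7500 ft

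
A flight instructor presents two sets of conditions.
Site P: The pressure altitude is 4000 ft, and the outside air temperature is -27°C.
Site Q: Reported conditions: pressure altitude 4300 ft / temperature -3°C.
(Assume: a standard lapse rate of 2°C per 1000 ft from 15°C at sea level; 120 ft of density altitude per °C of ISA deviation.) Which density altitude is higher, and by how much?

Site P: ISA temp = 7°C, deviation -34°C, DA = 4000 + 120 × (-34) = -80 ft.
Site Q: ISA temp = 6.4°C, deviation -9.4°C, DA = 4300 + 120 × (-9.4) = 3172 ft.
Site Q is higher by 3172 − (-80) = 3252 ft.

Site Q by 3252 ft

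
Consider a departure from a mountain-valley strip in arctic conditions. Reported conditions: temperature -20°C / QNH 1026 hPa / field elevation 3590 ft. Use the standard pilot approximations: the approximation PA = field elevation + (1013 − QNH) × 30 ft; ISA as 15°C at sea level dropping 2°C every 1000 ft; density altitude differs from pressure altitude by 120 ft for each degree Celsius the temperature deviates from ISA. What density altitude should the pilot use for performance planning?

Pressure altitude = 3590 + (1013 − 1026) × 30 = 3590 + (-390) = 3200 ft.
ISA temperature at 3200 ft = 15 − 2 × (3200/1000) = 8.6°C.
ISA deviation = -20 − 8.6 = -28.6°C.
Density altitude = 3200 + 120 × (-28.6) = -232 ft.

-232 ft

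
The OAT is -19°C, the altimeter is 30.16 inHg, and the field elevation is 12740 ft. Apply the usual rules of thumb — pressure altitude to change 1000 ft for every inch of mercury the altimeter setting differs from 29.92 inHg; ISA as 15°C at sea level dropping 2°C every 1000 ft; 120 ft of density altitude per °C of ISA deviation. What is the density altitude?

11420 ft

Pressure altitude = 12740 + (29.92 − 30.16) × 1000 = 12740 + (-240) = 12500 ft.
ISA temperature at 12500 ft = 15 − 2 × (12500/1000) = -10°C.
ISA deviation = -19 − (-10) = -9°C.
Density altitude = 12500 + 120 × (-9) = 11420 ft.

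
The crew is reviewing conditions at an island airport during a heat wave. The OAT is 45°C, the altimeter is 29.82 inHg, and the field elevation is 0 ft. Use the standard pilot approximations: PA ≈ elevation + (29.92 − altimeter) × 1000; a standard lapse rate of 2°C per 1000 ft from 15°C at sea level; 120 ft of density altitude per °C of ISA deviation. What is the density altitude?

Pressure altitude = 0 + (29.92 − 29.82) × 1000 = 0 + (+100) = 100 ft.
ISA temperature at 100 ft = 15 − 2 × (100/1000) = 14.8°C.
ISA deviation = 45 − 14.8 = +30.2°C.
Density altitude = 100 + 120 × (30.2) = 3724 ft.

3724 ft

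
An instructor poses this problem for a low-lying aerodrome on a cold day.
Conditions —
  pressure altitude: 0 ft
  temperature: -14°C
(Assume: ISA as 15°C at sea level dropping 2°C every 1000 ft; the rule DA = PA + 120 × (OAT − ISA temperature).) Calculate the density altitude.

ISA temperature at 0 ft = 15 − 2 × (0/1000) = 15°C.
ISA deviation = -14 − 15 = -29°C.
Density altitude = 0 + 120 × (-29) = 0 + (-3480) = -3480 ft.

-3480 ft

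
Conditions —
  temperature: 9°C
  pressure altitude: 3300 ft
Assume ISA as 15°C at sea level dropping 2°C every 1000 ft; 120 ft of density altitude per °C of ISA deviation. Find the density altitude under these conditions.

ISA temperature at 3300 ft = 15 − 2 × (3300/1000) = 8.4°C.
ISA deviation = 9 − 8.4 = +0.6°C.
Density altitude = 3300 + 120 × (0.6) = 3300 + (+72) = 3372 ft.

3372 ft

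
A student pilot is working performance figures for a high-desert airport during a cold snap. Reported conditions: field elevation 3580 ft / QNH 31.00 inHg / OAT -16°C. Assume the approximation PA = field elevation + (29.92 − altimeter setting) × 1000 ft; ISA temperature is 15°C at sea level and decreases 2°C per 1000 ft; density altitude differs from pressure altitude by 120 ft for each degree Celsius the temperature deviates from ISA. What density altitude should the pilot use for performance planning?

-620 ft

Pressure altitude = 3580 + (29.92 − 31.00) × 1000 = 3580 + (-1080) = 2500 ft.
ISA temperature at 2500 ft = 15 − 2 × (2500/1000) = 10°C.
ISA deviation = -16 − 10 = -26°C.
Density altitude = 2500 + 120 × (-26) = -620 ft.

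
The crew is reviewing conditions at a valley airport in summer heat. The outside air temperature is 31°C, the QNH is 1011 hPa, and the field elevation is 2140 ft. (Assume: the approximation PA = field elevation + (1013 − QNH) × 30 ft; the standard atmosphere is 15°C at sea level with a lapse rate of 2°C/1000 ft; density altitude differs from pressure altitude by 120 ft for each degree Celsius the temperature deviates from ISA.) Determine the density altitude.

Pressure altitude = 2140 + (1013 − 1011) × 30 = 2140 + (+60) = 2200 ft.
ISA temperature at 2200 ft = 15 − 2 × (2200/1000) = 10.6°C.
ISA deviation = 31 − 10.6 = +20.4°C.
Density altitude = 2200 + 120 × (20.4) = 4648 ft.

4648 ft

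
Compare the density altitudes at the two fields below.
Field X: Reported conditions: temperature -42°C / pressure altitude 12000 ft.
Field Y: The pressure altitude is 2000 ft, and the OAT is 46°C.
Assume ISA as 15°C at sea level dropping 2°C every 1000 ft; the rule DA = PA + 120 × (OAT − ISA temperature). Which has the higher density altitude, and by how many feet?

Field X by 1840 ft

Field X: ISA temp = -9°C, deviation -33°C, DA = 12000 + 120 × (-33) = 8040 ft.
Field Y: ISA temp = 11°C, deviation +35°C, DA = 2000 + 120 × 35 = 6200 ft.
Field X is higher by 8040 − 6200 = 1840 ft.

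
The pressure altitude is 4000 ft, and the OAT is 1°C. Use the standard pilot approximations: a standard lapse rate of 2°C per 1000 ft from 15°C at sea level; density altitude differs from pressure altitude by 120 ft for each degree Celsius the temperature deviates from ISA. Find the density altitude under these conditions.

ISA temperature at 4000 ft = 15 − 2 × (4000/1000) = 7°C.
ISA deviation = 1 − 7 = -6°C.
Density altitude = 4000 + 120 × (-6) = 4000 + (-720) = 3280 ft.

3280 ft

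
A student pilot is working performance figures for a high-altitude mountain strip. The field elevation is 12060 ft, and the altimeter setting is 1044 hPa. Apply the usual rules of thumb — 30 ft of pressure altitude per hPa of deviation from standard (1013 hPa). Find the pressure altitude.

Pressure correction = (1013 − 1044) × 30 = -930 ft.
Pressure altitude = 12060 + (-930) = 11130 ft.

11130 ft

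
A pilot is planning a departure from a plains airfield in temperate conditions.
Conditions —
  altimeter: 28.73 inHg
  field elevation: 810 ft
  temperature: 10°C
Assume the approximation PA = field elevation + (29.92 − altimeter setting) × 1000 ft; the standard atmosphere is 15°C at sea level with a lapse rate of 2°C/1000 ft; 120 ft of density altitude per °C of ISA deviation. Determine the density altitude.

Pressure altitude = 810 + (29.92 − 28.73) × 1000 = 810 + (+1190) = 2000 ft.
ISA temperature at 2000 ft = 15 − 2 × (2000/1000) = 11°C.
ISA deviation = 10 − 11 = -1°C.
Density altitude = 2000 + 120 × (-1) = 1880 ft.

1880 ft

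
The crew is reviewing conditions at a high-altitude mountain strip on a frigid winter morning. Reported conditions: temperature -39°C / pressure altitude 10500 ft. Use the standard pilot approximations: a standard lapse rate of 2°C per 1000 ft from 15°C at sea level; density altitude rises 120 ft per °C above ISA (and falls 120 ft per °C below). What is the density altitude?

ISA temperature at 10500 ft = 15 − 2 × (10500/1000) = -6°C.
ISA deviation = -39 − (-6) = -33°C.
Density altitude = 10500 + 120 × (-33) = 10500 + (-3960) = 6540 ft.

6540 ft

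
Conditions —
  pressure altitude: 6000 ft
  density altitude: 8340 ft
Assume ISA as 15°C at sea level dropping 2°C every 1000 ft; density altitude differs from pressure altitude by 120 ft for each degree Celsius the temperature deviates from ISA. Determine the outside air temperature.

Density altitude − pressure altitude = 8340 − 6000 = +2340 ft.
At 120 ft/°C that is an ISA deviation of 2340/120 = +19.5°C.
ISA temperature at 6000 ft = 15 − 2 × (6000/1000) = 3°C.
OAT = ISA + deviation = 3 + (+19.5) = 22.5°C.

22.5°C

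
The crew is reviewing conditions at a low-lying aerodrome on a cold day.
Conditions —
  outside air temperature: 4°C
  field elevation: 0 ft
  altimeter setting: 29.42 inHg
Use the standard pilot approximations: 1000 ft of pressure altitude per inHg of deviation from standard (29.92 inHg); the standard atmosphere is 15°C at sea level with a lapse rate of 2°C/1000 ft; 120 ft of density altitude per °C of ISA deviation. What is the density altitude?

-700 ft

Pressure altitude = 0 + (29.92 − 29.42) × 1000 = 0 + (+500) = 500 ft.
ISA temperature at 500 ft = 15 − 2 × (500/1000) = 14°C.
ISA deviation = 4 − 14 = -10°C.
Density altitude = 500 + 120 × (-10) = -700 ft.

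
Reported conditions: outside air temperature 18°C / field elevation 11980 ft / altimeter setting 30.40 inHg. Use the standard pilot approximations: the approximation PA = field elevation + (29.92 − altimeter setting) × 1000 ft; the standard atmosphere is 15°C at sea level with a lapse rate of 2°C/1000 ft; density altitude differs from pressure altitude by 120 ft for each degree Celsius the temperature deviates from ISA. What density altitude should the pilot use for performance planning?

14620 ft

Pressure altitude = 11980 + (29.92 − 30.40) × 1000 = 11980 + (-480) = 11500 ft.
ISA temperature at 11500 ft = 15 − 2 × (11500/1000) = -8°C.
ISA deviation = 18 − (-8) = +26°C.
Density altitude = 11500 + 120 × (26) = 14620 ft.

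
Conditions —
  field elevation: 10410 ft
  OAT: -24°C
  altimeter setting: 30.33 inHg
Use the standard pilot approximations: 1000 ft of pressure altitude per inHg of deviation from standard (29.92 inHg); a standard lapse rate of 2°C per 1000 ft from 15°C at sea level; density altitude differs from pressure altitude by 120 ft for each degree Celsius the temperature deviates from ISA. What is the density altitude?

Pressure altitude = 10410 + (29.92 − 30.33) × 1000 = 10410 + (-410) = 10000 ft.
ISA temperature at 10000 ft = 15 − 2 × (10000/1000) = -5°C.
ISA deviation = -24 − (-5) = -19°C.
Density altitude = 10000 + 120 × (-19) = 7720 ft.

7720 ft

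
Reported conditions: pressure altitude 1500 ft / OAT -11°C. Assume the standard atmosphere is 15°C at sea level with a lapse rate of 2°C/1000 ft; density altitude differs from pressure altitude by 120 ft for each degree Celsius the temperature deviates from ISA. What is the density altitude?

-1260 ft

ISA temperature at 1500 ft = 15 − 2 × (1500/1000) = 12°C.
ISA deviation = -11 − 12 = -23°C.
Density altitude = 1500 + 120 × (-23) = 1500 + (-2760) = -1260 ft.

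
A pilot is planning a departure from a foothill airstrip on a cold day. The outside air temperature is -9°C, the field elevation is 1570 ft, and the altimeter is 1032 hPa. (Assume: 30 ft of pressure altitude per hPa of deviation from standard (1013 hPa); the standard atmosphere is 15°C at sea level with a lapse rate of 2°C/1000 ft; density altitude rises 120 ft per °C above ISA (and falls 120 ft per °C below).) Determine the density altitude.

Pressure altitude = 1570 + (1013 − 1032) × 30 = 1570 + (-570) = 1000 ft.
ISA temperature at 1000 ft = 15 − 2 × (1000/1000) = 13°C.
ISA deviation = -9 − 13 = -22°C.
Density altitude = 1000 + 120 × (-22) = -1640 ft.

-1640 ft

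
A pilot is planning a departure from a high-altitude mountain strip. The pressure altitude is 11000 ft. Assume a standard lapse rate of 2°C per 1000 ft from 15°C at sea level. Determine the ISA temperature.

-7°C

ISA temperature = 15 − 2 × (11000/1000) = 15 − 22 = -7°C.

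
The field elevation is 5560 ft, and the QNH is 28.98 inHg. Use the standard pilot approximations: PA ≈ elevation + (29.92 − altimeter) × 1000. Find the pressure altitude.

Pressure correction = (29.92 − 28.98) × 1000 = +940 ft.
Pressure altitude = 5560 + (+940) = 6500 ft.

6500 ft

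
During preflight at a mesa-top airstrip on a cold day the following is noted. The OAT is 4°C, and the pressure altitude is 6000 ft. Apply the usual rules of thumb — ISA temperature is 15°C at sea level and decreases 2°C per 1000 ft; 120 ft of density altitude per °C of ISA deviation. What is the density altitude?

6120 ft

ISA temperature at 6000 ft = 15 − 2 × (6000/1000) = 3°C.
ISA deviation = 4 − 3 = +1°C.
Density altitude = 6000 + 120 × (1) = 6000 + (+120) = 6120 ft.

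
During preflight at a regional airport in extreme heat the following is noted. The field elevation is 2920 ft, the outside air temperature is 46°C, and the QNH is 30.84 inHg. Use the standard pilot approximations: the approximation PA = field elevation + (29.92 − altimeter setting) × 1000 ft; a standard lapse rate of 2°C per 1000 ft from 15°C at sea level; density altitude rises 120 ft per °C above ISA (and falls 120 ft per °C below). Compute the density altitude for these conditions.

Pressure altitude = 2920 + (29.92 − 30.84) × 1000 = 2920 + (-920) = 2000 ft.
ISA temperature at 2000 ft = 15 − 2 × (2000/1000) = 11°C.
ISA deviation = 46 − 11 = +35°C.
Density altitude = 2000 + 120 × (35) = 6200 ft.

6200 ft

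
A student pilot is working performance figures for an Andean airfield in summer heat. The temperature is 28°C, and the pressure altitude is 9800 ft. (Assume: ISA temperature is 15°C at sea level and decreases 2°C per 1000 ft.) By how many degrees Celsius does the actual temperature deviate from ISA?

ISA temperature at 9800 ft = 15 − 2 × (9800/1000) = -4.6°C.
Deviation = OAT − ISA = 28 − (-4.6) = +32.6°C.

ISA+32.6°C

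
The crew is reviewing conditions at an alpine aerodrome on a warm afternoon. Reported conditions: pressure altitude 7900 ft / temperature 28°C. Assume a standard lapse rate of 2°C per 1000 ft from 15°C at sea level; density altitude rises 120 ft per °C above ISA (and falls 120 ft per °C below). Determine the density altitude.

ISA temperature at 7900 ft = 15 − 2 × (7900/1000) = -0.8°C.
ISA deviation = 28 − (-0.8) = +28.8°C.
Density altitude = 7900 + 120 × (28.8) = 7900 + (+3456) = 11356 ft.

11356 ft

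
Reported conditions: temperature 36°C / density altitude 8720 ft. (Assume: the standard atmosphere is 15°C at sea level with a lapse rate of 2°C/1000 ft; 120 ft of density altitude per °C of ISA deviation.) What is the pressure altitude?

5000 ft

DA = PA + 120 × (OAT − (15 − 2·PA/1000)) = PA + 120·OAT − 1800 + 0.24·PA = 1.24·PA + 120·OAT − 1800.
So 1.24·PA = 8720 − 120 × 36 + 1800 = 6200.
PA = 6200 / 1.24 = 5000 ft.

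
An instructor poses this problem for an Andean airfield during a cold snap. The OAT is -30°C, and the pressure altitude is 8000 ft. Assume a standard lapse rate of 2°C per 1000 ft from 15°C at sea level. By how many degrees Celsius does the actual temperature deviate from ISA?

ISA-29°C

ISA temperature at 8000 ft = 15 − 2 × (8000/1000) = -1°C.
Deviation = OAT − ISA = -30 − (-1) = -29°C.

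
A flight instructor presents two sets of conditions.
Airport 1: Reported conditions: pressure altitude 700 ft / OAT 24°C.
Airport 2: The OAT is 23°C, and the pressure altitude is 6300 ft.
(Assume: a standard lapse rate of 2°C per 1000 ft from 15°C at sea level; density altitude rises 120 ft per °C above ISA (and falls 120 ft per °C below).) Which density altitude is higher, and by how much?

Airport 1: ISA temp = 13.6°C, deviation +10.4°C, DA = 700 + 120 × 10.4 = 1948 ft.
Airport 2: ISA temp = 2.4°C, deviation +20.6°C, DA = 6300 + 120 × 20.6 = 8772 ft.
Airport 2 is higher by 8772 − 1948 = 6824 ft.

Airport 2 by 6824 ft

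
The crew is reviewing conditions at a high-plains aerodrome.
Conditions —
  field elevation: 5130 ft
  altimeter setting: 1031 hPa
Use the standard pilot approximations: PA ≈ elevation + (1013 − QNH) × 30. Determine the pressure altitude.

Pressure correction = (1013 − 1031) × 30 = -540 ft.
Pressure altitude = 5130 + (-540) = 4590 ft.

4590 ft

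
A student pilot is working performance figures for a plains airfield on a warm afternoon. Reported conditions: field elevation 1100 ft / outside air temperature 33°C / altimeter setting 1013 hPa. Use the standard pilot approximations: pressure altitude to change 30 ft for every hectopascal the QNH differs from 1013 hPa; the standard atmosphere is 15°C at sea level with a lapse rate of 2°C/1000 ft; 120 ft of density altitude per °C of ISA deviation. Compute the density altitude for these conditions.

Pressure altitude = 1100 + (1013 − 1013) × 30 = 1100 + (0) = 1100 ft.
ISA temperature at 1100 ft = 15 − 2 × (1100/1000) = 12.8°C.
ISA deviation = 33 − 12.8 = +20.2°C.
Density altitude = 1100 + 120 × (20.2) = 3524 ft.

3524 ft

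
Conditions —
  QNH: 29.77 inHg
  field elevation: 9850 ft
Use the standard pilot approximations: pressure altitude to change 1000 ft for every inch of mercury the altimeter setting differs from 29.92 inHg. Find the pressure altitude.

10000 ft

Pressure correction = (29.92 − 29.77) × 1000 = +150 ft.
Pressure altitude = 9850 + (+150) = 10000 ft.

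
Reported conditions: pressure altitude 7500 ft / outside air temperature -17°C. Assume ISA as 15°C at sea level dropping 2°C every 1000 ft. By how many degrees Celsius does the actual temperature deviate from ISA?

ISA temperature at 7500 ft = 15 − 2 × (7500/1000) = 0°C.
Deviation = OAT − ISA = -17 − 0 = -17°C.

ISA-17°C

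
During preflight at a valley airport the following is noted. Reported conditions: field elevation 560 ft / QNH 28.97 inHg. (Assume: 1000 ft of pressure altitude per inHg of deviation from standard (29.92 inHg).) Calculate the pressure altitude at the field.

Pressure correction = (29.92 − 28.97) × 1000 = +950 ft.
Pressure altitude = 560 + (+950) = 1510 ft.

1510 ft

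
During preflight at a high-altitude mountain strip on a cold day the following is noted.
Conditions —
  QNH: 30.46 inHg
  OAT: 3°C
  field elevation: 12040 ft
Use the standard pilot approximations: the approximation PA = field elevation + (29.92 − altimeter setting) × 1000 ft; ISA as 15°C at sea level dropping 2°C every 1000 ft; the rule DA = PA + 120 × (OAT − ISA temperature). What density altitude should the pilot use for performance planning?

Pressure altitude = 12040 + (29.92 − 30.46) × 1000 = 12040 + (-540) = 11500 ft.
ISA temperature at 11500 ft = 15 − 2 × (11500/1000) = -8°C.
ISA deviation = 3 − (-8) = +11°C.
Density altitude = 11500 + 120 × (11) = 12820 ft.

12820 ft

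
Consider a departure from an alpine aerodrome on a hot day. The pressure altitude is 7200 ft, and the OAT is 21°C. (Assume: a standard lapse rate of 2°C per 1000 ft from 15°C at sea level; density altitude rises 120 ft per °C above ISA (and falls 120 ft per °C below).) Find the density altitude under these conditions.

9648 ft

ISA temperature at 7200 ft = 15 − 2 × (7200/1000) = 0.6°C.
ISA deviation = 21 − 0.6 = +20.4°C.
Density altitude = 7200 + 120 × (20.4) = 7200 + (+2448) = 9648 ft.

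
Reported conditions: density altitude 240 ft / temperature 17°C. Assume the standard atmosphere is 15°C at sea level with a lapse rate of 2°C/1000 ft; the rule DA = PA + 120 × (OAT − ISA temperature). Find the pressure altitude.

0 ft

DA = PA + 120 × (OAT − (15 − 2·PA/1000)) = PA + 120·OAT − 1800 + 0.24·PA = 1.24·PA + 120·OAT − 1800.
So 1.24·PA = 240 − 120 × 17 + 1800 = 0.
PA = 0 / 1.24 = 0 ft.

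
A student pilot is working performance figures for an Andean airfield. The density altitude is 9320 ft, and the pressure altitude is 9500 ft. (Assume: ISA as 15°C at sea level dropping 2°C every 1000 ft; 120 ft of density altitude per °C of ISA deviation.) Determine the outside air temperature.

-5.5°C

Density altitude − pressure altitude = 9320 − 9500 = -180 ft.
At 120 ft/°C that is an ISA deviation of -180/120 = -1.5°C.
ISA temperature at 9500 ft = 15 − 2 × (9500/1000) = -4°C.
OAT = ISA + deviation = -4 + (-1.5) = -5.5°C.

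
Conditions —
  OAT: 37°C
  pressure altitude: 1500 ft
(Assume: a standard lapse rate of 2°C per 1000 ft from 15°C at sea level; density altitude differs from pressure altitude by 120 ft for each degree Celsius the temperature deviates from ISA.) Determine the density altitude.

4500 ft

ISA temperature at 1500 ft = 15 − 2 × (1500/1000) = 12°C.
ISA deviation = 37 − 12 = +25°C.
Density altitude = 1500 + 120 × (25) = 1500 + (+3000) = 4500 ft.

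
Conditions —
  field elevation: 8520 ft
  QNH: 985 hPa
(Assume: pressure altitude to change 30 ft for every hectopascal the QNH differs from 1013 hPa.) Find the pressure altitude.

Pressure correction = (1013 − 985) × 30 = +840 ft.
Pressure altitude = 8520 + (+840) = 9360 ft.

9360 ft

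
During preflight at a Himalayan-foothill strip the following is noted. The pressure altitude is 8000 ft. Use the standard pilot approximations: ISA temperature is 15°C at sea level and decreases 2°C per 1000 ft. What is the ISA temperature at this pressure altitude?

ISA temperature = 15 − 2 × (8000/1000) = 15 − 16 = -1°C.

-1°C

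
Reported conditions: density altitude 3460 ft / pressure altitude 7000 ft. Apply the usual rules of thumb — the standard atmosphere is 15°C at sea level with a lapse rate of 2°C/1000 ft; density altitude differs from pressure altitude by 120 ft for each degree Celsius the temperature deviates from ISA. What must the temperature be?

Density altitude − pressure altitude = 3460 − 7000 = -3540 ft.
At 120 ft/°C that is an ISA deviation of -3540/120 = -29.5°C.
ISA temperature at 7000 ft = 15 − 2 × (7000/1000) = 1°C.
OAT = ISA + deviation = 1 + (-29.5) = -28.5°C.

-28.5°C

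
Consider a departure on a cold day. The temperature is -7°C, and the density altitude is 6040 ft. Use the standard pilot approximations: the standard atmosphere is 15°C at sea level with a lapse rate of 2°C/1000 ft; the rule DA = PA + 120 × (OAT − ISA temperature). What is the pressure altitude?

7000 ft

DA = PA + 120 × (OAT − (15 − 2·PA/1000)) = PA + 120·OAT − 1800 + 0.24·PA = 1.24·PA + 120·OAT − 1800.
So 1.24·PA = 6040 − 120 × (-7) + 1800 = 8680.
PA = 8680 / 1.24 = 7000 ft.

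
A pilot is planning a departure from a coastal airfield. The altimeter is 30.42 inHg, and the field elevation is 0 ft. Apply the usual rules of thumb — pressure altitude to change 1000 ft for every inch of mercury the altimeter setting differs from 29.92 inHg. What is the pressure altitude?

Pressure correction = (29.92 − 30.42) × 1000 = -500 ft.
Pressure altitude = 0 + (-500) = -500 ft.

-500 ft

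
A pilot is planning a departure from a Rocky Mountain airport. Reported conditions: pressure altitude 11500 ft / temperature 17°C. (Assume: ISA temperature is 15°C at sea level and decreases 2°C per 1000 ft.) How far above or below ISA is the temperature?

ISA+25°C

ISA temperature at 11500 ft = 15 − 2 × (11500/1000) = -8°C.
Deviation = OAT − ISA = 17 − (-8) = +25°C.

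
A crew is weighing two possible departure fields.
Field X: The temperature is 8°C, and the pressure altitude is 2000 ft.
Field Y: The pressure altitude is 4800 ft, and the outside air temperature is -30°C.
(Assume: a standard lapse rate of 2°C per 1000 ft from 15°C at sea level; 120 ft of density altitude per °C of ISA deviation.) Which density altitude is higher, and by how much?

Field X by 1088 ft

Field X: ISA temp = 11°C, deviation -3°C, DA = 2000 + 120 × (-3) = 1640 ft.
Field Y: ISA temp = 5.4°C, deviation -35.4°C, DA = 4800 + 120 × (-35.4) = 552 ft.
Field X is higher by 1640 − 552 = 1088 ft.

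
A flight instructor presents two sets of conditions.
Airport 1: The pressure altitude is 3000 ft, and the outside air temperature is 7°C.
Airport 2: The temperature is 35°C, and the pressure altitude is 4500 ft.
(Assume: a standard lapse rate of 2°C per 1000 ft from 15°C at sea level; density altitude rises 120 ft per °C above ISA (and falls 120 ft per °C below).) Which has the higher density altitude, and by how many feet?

Airport 1: ISA temp = 9°C, deviation -2°C, DA = 3000 + 120 × (-2) = 2760 ft.
Airport 2: ISA temp = 6°C, deviation +29°C, DA = 4500 + 120 × 29 = 7980 ft.
Airport 2 is higher by 7980 − 2760 = 5220 ft.

Airport 2 by 5220 ft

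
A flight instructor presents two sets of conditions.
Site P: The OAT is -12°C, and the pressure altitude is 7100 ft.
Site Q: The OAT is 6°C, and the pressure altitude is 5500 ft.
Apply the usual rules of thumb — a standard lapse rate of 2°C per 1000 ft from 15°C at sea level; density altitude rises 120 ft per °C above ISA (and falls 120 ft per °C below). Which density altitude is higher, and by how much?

Site Q by 176 ft

Site P: ISA temp = 0.8°C, deviation -12.8°C, DA = 7100 + 120 × (-12.8) = 5564 ft.
Site Q: ISA temp = 4°C, deviation +2°C, DA = 5500 + 120 × 2 = 5740 ft.
Site Q is higher by 5740 − 5564 = 176 ft.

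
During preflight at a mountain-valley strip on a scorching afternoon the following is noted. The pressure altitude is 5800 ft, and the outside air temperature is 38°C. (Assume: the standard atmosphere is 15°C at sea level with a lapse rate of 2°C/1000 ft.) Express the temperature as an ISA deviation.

ISA temperature at 5800 ft = 15 − 2 × (5800/1000) = 3.4°C.
Deviation = OAT − ISA = 38 − 3.4 = +34.6°C.

ISA+34.6°C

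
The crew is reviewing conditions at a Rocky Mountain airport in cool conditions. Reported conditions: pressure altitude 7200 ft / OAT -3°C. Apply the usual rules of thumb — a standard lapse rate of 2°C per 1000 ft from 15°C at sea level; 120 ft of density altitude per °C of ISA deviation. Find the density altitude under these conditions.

6768 ft

ISA temperature at 7200 ft = 15 − 2 × (7200/1000) = 0.6°C.
ISA deviation = -3 − 0.6 = -3.6°C.
Density altitude = 7200 + 120 × (-3.6) = 7200 + (-432) = 6768 ft.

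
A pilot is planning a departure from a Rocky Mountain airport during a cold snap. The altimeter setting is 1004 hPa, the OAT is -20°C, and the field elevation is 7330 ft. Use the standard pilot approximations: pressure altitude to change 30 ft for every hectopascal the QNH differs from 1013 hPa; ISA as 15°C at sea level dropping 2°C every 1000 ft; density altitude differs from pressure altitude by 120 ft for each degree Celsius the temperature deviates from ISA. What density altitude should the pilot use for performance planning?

5224 ft

Pressure altitude = 7330 + (1013 − 1004) × 30 = 7330 + (+270) = 7600 ft.
ISA temperature at 7600 ft = 15 − 2 × (7600/1000) = -0.2°C.
ISA deviation = -20 − (-0.2) = -19.8°C.
Density altitude = 7600 + 120 × (-19.8) = 5224 ft.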